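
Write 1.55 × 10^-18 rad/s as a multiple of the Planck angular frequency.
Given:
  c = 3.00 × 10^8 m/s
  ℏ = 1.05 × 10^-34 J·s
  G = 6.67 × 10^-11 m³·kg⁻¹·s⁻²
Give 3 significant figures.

8.32 × 10^-62

Planck angular frequency: ω_P = √(c⁵/(ℏG)) = 1.86 × 10^43 rad/s.
1.55 × 10^-18 / 1.86 × 10^43 = 8.32 × 10^-62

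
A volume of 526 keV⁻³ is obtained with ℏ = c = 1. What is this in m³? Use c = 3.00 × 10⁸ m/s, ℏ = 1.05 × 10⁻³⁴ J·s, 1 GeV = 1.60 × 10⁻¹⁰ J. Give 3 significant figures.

Volume is [L]³ = [E]⁻³·(ℏc)³.
1 GeV⁻³ → (ℏc)³ × (1 GeV in J)⁻³ = 7.63 × 10⁻⁴⁸ m³.
Convert the energy scale: 526 keV⁻³ = 5.26 × 10²⁰ GeV⁻³.
Result: 5.26 × 10²⁰ × 7.63 × 10⁻⁴⁸ = 4.01 × 10⁻²⁷ m³.

4.01 × 10⁻²⁷ m³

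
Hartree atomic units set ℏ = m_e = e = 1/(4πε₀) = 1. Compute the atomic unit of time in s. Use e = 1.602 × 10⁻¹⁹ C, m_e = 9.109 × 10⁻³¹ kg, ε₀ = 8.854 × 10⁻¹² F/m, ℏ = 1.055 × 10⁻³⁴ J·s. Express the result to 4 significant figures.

2.423 × 10⁻¹⁷ s

From ℏ = m_e = e = 1/(4πε₀) = 1 the time scale is τ_au = (4πε₀)²ℏ³/(m_e e⁴).
E_h = 4.354 × 10⁻¹⁸ J
ℏ/E_h = 2.423 × 10⁻¹⁷ s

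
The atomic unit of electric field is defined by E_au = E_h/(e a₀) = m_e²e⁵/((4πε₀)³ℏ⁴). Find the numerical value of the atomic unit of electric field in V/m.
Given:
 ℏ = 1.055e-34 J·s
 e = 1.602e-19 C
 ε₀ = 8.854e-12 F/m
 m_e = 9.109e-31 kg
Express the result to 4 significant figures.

E_au = E_h/(e a₀) = m_e²e⁵/((4πε₀)³ℏ⁴)
E_h = 4.354e-18 J
a₀ = 5.297e-11 m
E_h/(e·a₀) = 5.131e11 V/m

5.131e11 V/m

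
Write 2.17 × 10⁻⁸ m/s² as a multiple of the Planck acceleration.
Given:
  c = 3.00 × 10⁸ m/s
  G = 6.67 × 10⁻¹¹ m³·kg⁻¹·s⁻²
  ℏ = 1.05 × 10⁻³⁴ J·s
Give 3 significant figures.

Planck acceleration: a_P = √(c⁷/(ℏG)) = 5.59 × 10⁵¹ m/s².
2.17 × 10⁻⁸ / 5.59 × 10⁵¹ = 3.88 × 10⁻⁶⁰

3.88 × 10⁻⁶⁰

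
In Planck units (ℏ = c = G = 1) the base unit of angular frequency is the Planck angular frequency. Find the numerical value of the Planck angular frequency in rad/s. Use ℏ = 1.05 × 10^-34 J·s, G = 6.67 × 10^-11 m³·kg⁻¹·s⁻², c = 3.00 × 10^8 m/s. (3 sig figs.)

1.86 × 10^43 rad/s

ω_P = √(c⁵/(ℏG))
  = √(3.47 × 10^86)
  = 1.86 × 10^43 rad/s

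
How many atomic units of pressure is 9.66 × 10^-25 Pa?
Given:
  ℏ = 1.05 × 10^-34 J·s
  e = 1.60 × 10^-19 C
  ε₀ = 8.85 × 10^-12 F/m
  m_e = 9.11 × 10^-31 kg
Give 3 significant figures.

atomic unit of pressure: P_au = E_h/a₀³ = m_e⁴e¹⁰/((4πε₀)⁵ℏ⁸) = 3.01 × 10^13 Pa.
9.66 × 10^-25 / 3.01 × 10^13 = 3.21 × 10^-38

3.21 × 10^-38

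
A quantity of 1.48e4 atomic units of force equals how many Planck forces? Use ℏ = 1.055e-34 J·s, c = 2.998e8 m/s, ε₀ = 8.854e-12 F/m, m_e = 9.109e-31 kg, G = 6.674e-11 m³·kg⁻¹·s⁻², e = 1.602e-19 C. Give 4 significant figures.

1.005e-47

atomic unit of force: F_au = E_h/a₀ = m_e²e⁶/((4πε₀)³ℏ⁴) = 8.220e-8 N
Planck force: F_P = c⁴/G = 1.210e44 N
1.48e4 × 8.220e-8 / 1.210e44 = 1.005e-47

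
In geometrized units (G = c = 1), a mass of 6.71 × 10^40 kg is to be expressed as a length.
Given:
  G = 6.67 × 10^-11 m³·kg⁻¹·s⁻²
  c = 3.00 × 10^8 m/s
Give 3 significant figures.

4.97 × 10^13 m

In G = c = 1 units mass has dimensions of length; the conversion factor is G/c².
6.71 × 10^40 kg × (G/c²) = 4.97 × 10^13 m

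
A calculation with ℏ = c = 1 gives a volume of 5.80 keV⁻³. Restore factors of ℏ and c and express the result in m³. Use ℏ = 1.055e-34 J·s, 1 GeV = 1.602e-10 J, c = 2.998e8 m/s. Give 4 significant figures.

4.464e-29 m³

Volume is [L]³ = [E]⁻³·(ℏc)³.
1 GeV⁻³ → (ℏc)³ × (1 GeV in J)⁻³ = 7.696e-48 m³.
Convert the energy scale: 5.80 keV⁻³ = 5.80e18 GeV⁻³.
Result: 5.80e18 × 7.696e-48 = 4.464e-29 m³.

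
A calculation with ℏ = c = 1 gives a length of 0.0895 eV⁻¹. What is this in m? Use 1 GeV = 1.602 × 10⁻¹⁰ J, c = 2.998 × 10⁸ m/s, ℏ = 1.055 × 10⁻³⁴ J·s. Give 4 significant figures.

1.767 × 10⁻⁸ m

A length is [E]⁻¹ in ℏ=c=1; restore one factor of ℏc.
1 GeV⁻¹ → ℏc × (1 GeV in J)⁻¹ = 1.974 × 10⁻¹⁶ m.
Convert the energy scale: 0.0895 eV⁻¹ = 8.95 × 10⁷ GeV⁻¹.
Result: 8.95 × 10⁷ × 1.974 × 10⁻¹⁶ = 1.767 × 10⁻⁸ m.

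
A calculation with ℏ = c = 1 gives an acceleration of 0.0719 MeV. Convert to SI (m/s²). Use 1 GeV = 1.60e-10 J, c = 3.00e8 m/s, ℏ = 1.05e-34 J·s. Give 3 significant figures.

3.29e28 m/s²

Acceleration is [L]/[T]² = c·[E]/ℏ.
1 GeV → c/ℏ × (1 GeV in J) = 4.57e32 m/s².
Convert the energy scale: 0.0719 MeV = 7.19e-5 GeV.
Result: 7.19e-5 × 4.57e32 = 3.29e28 m/s².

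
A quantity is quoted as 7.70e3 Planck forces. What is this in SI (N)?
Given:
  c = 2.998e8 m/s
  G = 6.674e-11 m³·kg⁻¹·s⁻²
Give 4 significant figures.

One Planck force: F_P = c⁴/G = 1.210e44 N.
7.70e3 × 1.210e44 N = 9.320e47 N

9.320e47 N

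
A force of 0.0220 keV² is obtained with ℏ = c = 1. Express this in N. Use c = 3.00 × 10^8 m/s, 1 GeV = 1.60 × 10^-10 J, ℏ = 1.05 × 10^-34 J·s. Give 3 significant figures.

Force is [E]/[L] = [E]²/(ℏc); restore (ℏc)⁻¹.
1 GeV² → 1/(ℏc) × (1 GeV in J)² = 8.13 × 10^5 N.
Convert the energy scale: 0.0220 keV² = 2.20 × 10^-14 GeV².
Result: 2.20 × 10^-14 × 8.13 × 10^5 = 1.79 × 10^-8 N.

1.79 × 10^-8 N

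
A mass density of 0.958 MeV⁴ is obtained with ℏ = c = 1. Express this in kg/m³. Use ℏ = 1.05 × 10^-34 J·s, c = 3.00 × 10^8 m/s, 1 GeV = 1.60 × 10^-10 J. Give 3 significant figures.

2.23 × 10^8 kg/m³

Mass density is [E]/(c²[L]³) = [E]⁴/(ℏ³c⁵).
1 GeV⁴ → 1/(ℏ³c⁵) × (1 GeV in J)⁴ = 2.33 × 10^20 kg/m³.
Convert the energy scale: 0.958 MeV⁴ = 9.58 × 10^-13 GeV⁴.
Result: 9.58 × 10^-13 × 2.33 × 10^20 = 2.23 × 10^8 kg/m³.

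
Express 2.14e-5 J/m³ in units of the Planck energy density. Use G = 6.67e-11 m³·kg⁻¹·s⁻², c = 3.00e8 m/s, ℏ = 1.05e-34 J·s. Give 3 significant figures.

4.57e-119

Planck energy density: u_P = c⁷/(ℏG²) = 4.68e113 J/m³.
2.14e-5 / 4.68e113 = 4.57e-119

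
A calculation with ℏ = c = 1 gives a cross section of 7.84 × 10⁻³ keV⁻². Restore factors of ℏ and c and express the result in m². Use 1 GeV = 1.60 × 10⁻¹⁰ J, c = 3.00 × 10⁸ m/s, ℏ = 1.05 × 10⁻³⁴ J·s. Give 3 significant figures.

3.04 × 10⁻²² m²

Area is [L]² = [E]⁻²·(ℏc)²; restore (ℏc)².
1 GeV⁻² → (ℏc)² × (1 GeV in J)⁻² = 3.88 × 10⁻³² m².
Convert the energy scale: 7.84 × 10⁻³ keV⁻² = 7.84 × 10⁹ GeV⁻².
Result: 7.84 × 10⁹ × 3.88 × 10⁻³² = 3.04 × 10⁻²² m².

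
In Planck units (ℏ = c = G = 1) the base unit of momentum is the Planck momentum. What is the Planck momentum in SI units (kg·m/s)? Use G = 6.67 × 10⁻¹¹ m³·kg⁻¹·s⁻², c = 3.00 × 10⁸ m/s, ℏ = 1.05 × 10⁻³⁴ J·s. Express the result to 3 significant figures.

p_P = √(ℏc³/G)
  = √(42.5)
  = 6.52 kg·m/s

6.52 kg·m/s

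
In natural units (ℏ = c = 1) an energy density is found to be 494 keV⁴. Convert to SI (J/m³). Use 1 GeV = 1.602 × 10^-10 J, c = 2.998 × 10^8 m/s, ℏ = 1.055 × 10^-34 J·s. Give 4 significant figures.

1.028 × 10^16 J/m³

[E]/[L]³ = [E]⁴/(ℏc)³; restore (ℏc)⁻³.
1 GeV⁴ → 1/(ℏc)³ × (1 GeV in J)⁴ = 2.082 × 10^37 J/m³.
Convert the energy scale: 494 keV⁴ = 4.94 × 10^-22 GeV⁴.
Result: 4.94 × 10^-22 × 2.082 × 10^37 = 1.028 × 10^16 J/m³.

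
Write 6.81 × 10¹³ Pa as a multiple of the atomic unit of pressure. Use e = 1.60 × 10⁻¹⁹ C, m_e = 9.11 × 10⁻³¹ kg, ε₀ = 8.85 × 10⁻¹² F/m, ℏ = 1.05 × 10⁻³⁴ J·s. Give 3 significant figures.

atomic unit of pressure: P_au = E_h/a₀³ = m_e⁴e¹⁰/((4πε₀)⁵ℏ⁸) = 3.01 × 10¹³ Pa.
6.81 × 10¹³ / 3.01 × 10¹³ = 2.26

2.26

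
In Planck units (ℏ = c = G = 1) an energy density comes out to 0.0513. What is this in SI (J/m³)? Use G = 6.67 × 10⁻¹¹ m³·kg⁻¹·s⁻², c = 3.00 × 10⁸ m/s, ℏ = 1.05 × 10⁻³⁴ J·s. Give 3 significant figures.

2.40 × 10¹¹² J/m³

One Planck energy density: u_P = c⁷/(ℏG²) = 4.68 × 10¹¹³ J/m³.
0.0513 × 4.68 × 10¹¹³ J/m³ = 2.40 × 10¹¹² J/m³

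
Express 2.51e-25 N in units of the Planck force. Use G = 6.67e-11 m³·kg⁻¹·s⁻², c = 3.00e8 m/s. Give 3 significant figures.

2.07e-69

Planck force: F_P = c⁴/G = 1.21e44 N.
2.51e-25 / 1.21e44 = 2.07e-69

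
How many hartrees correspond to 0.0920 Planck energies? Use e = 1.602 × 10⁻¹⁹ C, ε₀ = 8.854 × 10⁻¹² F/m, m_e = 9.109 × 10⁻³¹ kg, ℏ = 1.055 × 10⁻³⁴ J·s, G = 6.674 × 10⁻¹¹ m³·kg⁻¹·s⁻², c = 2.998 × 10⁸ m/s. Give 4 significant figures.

Planck energy: E_P = √(ℏc⁵/G) = 1.957 × 10⁹ J
hartree: E_h = m_e e⁴/(4πε₀ℏ)² = 4.354 × 10⁻¹⁸ J
0.0920 × 1.957 × 10⁹ / 4.354 × 10⁻¹⁸ = 4.134 × 10²⁵

4.134 × 10²⁵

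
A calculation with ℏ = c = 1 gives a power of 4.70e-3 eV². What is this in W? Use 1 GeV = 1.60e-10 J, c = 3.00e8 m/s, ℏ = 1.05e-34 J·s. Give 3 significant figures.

Power is [E]/[T] = [E]²/ℏ.
1 GeV² → 1/ℏ × (1 GeV in J)² = 2.44e14 W.
Convert the energy scale: 4.70e-3 eV² = 4.70e-21 GeV².
Result: 4.70e-21 × 2.44e14 = 1.15e-6 W.

1.15e-6 W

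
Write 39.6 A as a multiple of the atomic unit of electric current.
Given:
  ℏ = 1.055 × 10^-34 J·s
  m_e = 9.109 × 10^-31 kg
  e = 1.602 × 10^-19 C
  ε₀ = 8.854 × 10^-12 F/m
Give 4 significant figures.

5.989 × 10^3

atomic unit of electric current: I_au = e E_h/ℏ = m_e e⁵/((4πε₀)²ℏ³) = 6.612 × 10^-3 A.
39.6 / 6.612 × 10^-3 = 5.989 × 10^3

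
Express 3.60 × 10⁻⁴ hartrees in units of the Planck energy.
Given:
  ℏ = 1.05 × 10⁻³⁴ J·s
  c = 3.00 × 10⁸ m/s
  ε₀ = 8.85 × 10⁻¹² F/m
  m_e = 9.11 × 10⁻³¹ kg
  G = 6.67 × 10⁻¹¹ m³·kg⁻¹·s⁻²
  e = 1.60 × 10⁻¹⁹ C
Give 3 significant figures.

8.06 × 10⁻³¹

hartree: E_h = m_e e⁴/(4πε₀ℏ)² = 4.38 × 10⁻¹⁸ J
Planck energy: E_P = √(ℏc⁵/G) = 1.96 × 10⁹ J
3.60 × 10⁻⁴ × 4.38 × 10⁻¹⁸ / 1.96 × 10⁹ = 8.06 × 10⁻³¹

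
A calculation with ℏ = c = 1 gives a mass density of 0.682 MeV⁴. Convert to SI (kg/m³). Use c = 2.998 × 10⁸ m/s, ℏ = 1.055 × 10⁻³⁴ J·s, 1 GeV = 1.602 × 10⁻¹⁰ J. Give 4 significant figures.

1.579 × 10⁸ kg/m³

Mass density is [E]/(c²[L]³) = [E]⁴/(ℏ³c⁵).
1 GeV⁴ → 1/(ℏ³c⁵) × (1 GeV in J)⁴ = 2.316 × 10²⁰ kg/m³.
Convert the energy scale: 0.682 MeV⁴ = 6.82 × 10⁻¹³ GeV⁴.
Result: 6.82 × 10⁻¹³ × 2.316 × 10²⁰ = 1.579 × 10⁸ kg/m³.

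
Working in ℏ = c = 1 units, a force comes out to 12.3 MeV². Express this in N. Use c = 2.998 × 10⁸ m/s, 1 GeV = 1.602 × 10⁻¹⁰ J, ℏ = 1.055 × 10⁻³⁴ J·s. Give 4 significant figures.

Force is [E]/[L] = [E]²/(ℏc); restore (ℏc)⁻¹.
1 GeV² → 1/(ℏc) × (1 GeV in J)² = 8.114 × 10⁵ N.
Convert the energy scale: 12.3 MeV² = 1.23 × 10⁻⁵ GeV².
Result: 1.23 × 10⁻⁵ × 8.114 × 10⁵ = 9.980 N.

9.980 N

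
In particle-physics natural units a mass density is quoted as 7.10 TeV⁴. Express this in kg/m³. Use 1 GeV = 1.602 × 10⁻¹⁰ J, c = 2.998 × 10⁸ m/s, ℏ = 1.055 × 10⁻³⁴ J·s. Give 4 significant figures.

Mass density is [E]/(c²[L]³) = [E]⁴/(ℏ³c⁵).
1 GeV⁴ → 1/(ℏ³c⁵) × (1 GeV in J)⁴ = 2.316 × 10²⁰ kg/m³.
Convert the energy scale: 7.10 TeV⁴ = 7.10 × 10¹² GeV⁴.
Result: 7.10 × 10¹² × 2.316 × 10²⁰ = 1.644 × 10³³ kg/m³.

1.644 × 10³³ kg/m³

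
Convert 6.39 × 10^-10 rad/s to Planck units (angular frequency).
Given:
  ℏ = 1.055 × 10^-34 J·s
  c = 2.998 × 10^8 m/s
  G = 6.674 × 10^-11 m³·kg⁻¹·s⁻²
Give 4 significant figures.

3.445 × 10^-53

Planck angular frequency: ω_P = √(c⁵/(ℏG)) = 1.855 × 10^43 rad/s.
6.39 × 10^-10 / 1.855 × 10^43 = 3.445 × 10^-53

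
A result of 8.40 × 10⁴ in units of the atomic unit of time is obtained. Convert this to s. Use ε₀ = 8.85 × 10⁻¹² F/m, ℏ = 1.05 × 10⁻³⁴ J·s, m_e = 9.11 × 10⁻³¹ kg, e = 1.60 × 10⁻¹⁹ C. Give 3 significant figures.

2.01 × 10⁻¹² s

One atomic unit of time: τ_au = (4πε₀)²ℏ³/(m_e e⁴) = 2.40 × 10⁻¹⁷ s.
8.40 × 10⁴ × 2.40 × 10⁻¹⁷ s = 2.01 × 10⁻¹² s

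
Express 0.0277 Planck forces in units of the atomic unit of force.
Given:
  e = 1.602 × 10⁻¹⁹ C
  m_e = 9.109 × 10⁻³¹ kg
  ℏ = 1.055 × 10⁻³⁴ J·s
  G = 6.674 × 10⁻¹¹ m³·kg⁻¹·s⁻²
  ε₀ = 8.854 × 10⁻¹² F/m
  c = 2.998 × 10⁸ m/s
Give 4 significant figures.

Planck force: F_P = c⁴/G = 1.210 × 10⁴⁴ N
atomic unit of force: F_au = E_h/a₀ = m_e²e⁶/((4πε₀)³ℏ⁴) = 8.220 × 10⁻⁸ N
0.0277 × 1.210 × 10⁴⁴ / 8.220 × 10⁻⁸ = 4.079 × 10⁴⁹

4.079 × 10⁴⁹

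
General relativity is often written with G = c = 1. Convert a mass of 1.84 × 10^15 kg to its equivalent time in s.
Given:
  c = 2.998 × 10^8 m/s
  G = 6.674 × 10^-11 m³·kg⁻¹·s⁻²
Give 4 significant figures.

Mass → time via G/c³.
1.84 × 10^15 kg × (G/c³) = 4.557 × 10^-21 s

4.557 × 10^-21 s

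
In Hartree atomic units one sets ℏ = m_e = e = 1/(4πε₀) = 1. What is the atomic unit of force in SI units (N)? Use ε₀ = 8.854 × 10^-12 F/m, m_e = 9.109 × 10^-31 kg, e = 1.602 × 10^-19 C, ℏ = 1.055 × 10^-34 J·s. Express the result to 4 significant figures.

8.220 × 10^-8 N

F_au = E_h/a₀ = m_e²e⁶/((4πε₀)³ℏ⁴)
E_h = 4.354 × 10^-18 J
a₀ = 5.297 × 10^-11 m
E_h/a₀ = 8.220 × 10^-8 N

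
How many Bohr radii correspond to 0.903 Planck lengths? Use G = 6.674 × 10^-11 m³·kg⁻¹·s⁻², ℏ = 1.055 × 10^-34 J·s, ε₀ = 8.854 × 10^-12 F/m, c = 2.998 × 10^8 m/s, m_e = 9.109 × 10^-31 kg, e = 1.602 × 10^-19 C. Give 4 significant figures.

Planck length: ℓ_P = √(ℏG/c³) = 1.616 × 10^-35 m
Bohr radius: a₀ = 4πε₀ℏ²/(m_e e²) = 5.297 × 10^-11 m
0.903 × 1.616 × 10^-35 / 5.297 × 10^-11 = 2.756 × 10^-25

2.756 × 10^-25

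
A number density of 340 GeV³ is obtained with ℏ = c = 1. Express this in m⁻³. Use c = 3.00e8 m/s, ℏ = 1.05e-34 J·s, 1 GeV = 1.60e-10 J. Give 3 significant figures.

Number density is [L]⁻³ = [E]³/(ℏc)³.
1 GeV³ → 1/(ℏc)³ × (1 GeV in J)³ = 1.31e47 m⁻³.
Result: 340 × 1.31e47 = 4.46e49 m⁻³.

4.46e49 m⁻³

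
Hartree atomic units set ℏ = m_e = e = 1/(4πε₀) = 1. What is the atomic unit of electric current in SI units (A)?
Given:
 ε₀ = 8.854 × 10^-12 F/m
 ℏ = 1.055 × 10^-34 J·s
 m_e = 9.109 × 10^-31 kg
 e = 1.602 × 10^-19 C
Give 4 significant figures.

From ℏ = m_e = e = 1/(4πε₀) = 1 the current scale is I_au = e E_h/ℏ = m_e e⁵/((4πε₀)²ℏ³).
E_h = 4.354 × 10^-18 J
e·E_h/ℏ = 6.612 × 10^-3 A

6.612 × 10^-3 A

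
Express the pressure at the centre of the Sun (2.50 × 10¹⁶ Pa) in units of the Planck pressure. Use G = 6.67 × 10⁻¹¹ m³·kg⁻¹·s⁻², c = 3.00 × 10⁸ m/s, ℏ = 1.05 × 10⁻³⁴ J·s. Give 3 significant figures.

Planck pressure: p_P = c⁷/(ℏG²) = 4.68 × 10¹¹³ Pa.
2.50 × 10¹⁶ / 4.68 × 10¹¹³ = 5.34 × 10⁻⁹⁸

5.34 × 10⁻⁹⁸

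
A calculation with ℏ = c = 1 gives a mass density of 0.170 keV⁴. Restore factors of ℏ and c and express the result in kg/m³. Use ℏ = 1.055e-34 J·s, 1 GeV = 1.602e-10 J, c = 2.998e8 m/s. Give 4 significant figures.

3.937e-5 kg/m³

Mass density is [E]/(c²[L]³) = [E]⁴/(ℏ³c⁵).
1 GeV⁴ → 1/(ℏ³c⁵) × (1 GeV in J)⁴ = 2.316e20 kg/m³.
Convert the energy scale: 0.170 keV⁴ = 1.70e-25 GeV⁴.
Result: 1.70e-25 × 2.316e20 = 3.937e-5 kg/m³.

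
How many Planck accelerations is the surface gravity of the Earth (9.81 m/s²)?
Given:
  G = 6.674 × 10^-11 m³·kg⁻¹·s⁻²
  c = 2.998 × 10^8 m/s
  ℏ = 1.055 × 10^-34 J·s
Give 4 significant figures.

1.764 × 10^-51

Planck acceleration: a_P = √(c⁷/(ℏG)) = 5.560 × 10^51 m/s².
9.81 / 5.560 × 10^51 = 1.764 × 10^-51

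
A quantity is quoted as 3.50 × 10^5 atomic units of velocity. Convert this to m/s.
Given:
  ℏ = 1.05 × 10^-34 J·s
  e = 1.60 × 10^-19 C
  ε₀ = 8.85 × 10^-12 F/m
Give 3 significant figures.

One atomic unit of velocity: v_au = e²/(4πε₀ℏ) = 2.19 × 10^6 m/s.
3.50 × 10^5 × 2.19 × 10^6 m/s = 7.67 × 10^11 m/s

7.67 × 10^11 m/s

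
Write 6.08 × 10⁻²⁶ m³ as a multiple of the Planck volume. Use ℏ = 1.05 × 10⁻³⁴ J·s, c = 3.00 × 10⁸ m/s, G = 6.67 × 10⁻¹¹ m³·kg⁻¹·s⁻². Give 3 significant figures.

Planck volume: V_P = (ℏG/c³)^(3/2) = 4.18 × 10⁻¹⁰⁵ m³.
6.08 × 10⁻²⁶ / 4.18 × 10⁻¹⁰⁵ = 1.46 × 10⁷⁹

1.46 × 10⁷⁹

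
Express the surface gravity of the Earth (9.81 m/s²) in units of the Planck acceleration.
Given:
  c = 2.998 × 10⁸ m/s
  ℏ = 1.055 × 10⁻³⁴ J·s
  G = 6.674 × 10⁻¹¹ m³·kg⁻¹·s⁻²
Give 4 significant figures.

Planck acceleration: a_P = √(c⁷/(ℏG)) = 5.560 × 10⁵¹ m/s².
9.81 / 5.560 × 10⁵¹ = 1.764 × 10⁻⁵¹

1.764 × 10⁻⁵¹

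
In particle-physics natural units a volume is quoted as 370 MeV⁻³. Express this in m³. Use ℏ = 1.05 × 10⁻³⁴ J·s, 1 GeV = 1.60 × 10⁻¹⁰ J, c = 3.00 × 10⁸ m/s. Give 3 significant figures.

2.82 × 10⁻³⁶ m³

Volume is [L]³ = [E]⁻³·(ℏc)³.
1 GeV⁻³ → (ℏc)³ × (1 GeV in J)⁻³ = 7.63 × 10⁻⁴⁸ m³.
Convert the energy scale: 370 MeV⁻³ = 3.70 × 10¹¹ GeV⁻³.
Result: 3.70 × 10¹¹ × 7.63 × 10⁻⁴⁸ = 2.82 × 10⁻³⁶ m³.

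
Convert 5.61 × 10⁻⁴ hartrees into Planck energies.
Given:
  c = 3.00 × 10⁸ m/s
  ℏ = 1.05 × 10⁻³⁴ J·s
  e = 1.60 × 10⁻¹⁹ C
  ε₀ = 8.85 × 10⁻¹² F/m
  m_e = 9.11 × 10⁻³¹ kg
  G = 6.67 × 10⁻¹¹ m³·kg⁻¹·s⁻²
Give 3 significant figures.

1.26 × 10⁻³⁰

hartree: E_h = m_e e⁴/(4πε₀ℏ)² = 4.38 × 10⁻¹⁸ J
Planck energy: E_P = √(ℏc⁵/G) = 1.96 × 10⁹ J
5.61 × 10⁻⁴ × 4.38 × 10⁻¹⁸ / 1.96 × 10⁹ = 1.26 × 10⁻³⁰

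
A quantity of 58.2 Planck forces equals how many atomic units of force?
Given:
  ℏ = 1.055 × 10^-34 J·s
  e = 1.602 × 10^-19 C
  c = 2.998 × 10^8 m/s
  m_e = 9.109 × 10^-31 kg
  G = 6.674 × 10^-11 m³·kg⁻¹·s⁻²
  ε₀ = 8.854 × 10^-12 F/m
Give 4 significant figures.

Planck force: F_P = c⁴/G = 1.210 × 10^44 N
atomic unit of force: F_au = E_h/a₀ = m_e²e⁶/((4πε₀)³ℏ⁴) = 8.220 × 10^-8 N
58.2 × 1.210 × 10^44 / 8.220 × 10^-8 = 8.570 × 10^52

8.570 × 10^52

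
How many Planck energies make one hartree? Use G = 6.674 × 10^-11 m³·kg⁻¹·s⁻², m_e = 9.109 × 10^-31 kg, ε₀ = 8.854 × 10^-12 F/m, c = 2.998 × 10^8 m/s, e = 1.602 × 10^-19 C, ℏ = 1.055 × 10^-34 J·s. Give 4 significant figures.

hartree: E_h = m_e e⁴/(4πε₀ℏ)² = 4.354 × 10^-18 J
Planck energy: E_P = √(ℏc⁵/G) = 1.957 × 10^9 J
ratio = 4.354 × 10^-18 / 1.957 × 10^9 = 2.225 × 10^-27

2.225 × 10^-27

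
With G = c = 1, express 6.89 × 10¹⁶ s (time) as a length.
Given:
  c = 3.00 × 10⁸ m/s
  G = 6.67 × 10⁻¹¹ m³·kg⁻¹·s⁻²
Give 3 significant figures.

Time → length via c.
6.89 × 10¹⁶ s × (c) = 2.07 × 10²⁵ m

2.07 × 10²⁵ m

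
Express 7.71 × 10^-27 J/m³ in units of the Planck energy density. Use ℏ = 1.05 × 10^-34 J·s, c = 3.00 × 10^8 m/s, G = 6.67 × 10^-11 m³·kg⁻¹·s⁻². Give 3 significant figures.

Planck energy density: u_P = c⁷/(ℏG²) = 4.68 × 10^113 J/m³.
7.71 × 10^-27 / 4.68 × 10^113 = 1.65 × 10^-140

1.65 × 10^-140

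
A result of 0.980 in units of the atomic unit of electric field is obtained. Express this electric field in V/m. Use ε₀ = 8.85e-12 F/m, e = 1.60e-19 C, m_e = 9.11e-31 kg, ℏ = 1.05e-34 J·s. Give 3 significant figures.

One atomic unit of electric field: E_au = E_h/(e a₀) = m_e²e⁵/((4πε₀)³ℏ⁴) = 5.20e11 V/m.
0.980 × 5.20e11 V/m = 5.10e11 V/m

5.10e11 V/m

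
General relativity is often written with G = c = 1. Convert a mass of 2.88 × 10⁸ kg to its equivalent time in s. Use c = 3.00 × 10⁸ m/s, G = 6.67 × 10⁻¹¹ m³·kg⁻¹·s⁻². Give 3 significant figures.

Mass → time via G/c³.
2.88 × 10⁸ kg × (G/c³) = 7.11 × 10⁻²⁸ s

7.11 × 10⁻²⁸ s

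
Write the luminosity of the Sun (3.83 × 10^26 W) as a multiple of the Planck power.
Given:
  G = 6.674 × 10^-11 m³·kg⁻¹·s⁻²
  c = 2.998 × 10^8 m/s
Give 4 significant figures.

Planck power: P_P = c⁵/G = 3.629 × 10^52 W.
3.83 × 10^26 / 3.629 × 10^52 = 1.055 × 10^-26

1.055 × 10^-26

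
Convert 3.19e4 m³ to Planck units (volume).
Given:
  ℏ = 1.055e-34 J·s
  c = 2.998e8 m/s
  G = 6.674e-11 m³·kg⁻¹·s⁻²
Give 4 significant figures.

Planck volume: V_P = (ℏG/c³)^(3/2) = 4.224e-105 m³.
3.19e4 / 4.224e-105 = 7.552e108

7.552e108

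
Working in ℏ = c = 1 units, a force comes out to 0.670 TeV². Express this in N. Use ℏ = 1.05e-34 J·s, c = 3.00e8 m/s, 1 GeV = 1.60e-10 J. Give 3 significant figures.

5.45e11 N

Force is [E]/[L] = [E]²/(ℏc); restore (ℏc)⁻¹.
1 GeV² → 1/(ℏc) × (1 GeV in J)² = 8.13e5 N.
Convert the energy scale: 0.670 TeV² = 6.70e5 GeV².
Result: 6.70e5 × 8.13e5 = 5.45e11 N.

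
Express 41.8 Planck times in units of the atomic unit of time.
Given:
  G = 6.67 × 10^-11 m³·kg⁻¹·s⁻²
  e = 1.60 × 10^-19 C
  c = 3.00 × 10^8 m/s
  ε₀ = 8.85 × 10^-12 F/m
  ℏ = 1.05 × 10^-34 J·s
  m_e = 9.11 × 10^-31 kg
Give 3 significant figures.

9.36 × 10^-26

Planck time: t_P = √(ℏG/c⁵) = 5.37 × 10^-44 s
atomic unit of time: τ_au = (4πε₀)²ℏ³/(m_e e⁴) = 2.40 × 10^-17 s
41.8 × 5.37 × 10^-44 / 2.40 × 10^-17 = 9.36 × 10^-26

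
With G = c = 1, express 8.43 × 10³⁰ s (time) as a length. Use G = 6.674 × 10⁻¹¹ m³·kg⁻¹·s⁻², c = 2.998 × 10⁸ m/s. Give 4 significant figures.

2.527 × 10³⁹ m

Time → length via c.
8.43 × 10³⁰ s × (c) = 2.527 × 10³⁹ m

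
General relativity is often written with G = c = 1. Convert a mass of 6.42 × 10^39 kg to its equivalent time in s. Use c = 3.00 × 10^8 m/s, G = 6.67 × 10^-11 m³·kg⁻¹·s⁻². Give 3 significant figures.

1.59 × 10^4 s

Mass → time via G/c³.
6.42 × 10^39 kg × (G/c³) = 1.59 × 10^4 s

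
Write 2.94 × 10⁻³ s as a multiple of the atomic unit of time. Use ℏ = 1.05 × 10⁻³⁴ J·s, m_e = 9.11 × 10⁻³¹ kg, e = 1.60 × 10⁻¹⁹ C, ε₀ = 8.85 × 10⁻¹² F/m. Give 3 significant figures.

atomic unit of time: τ_au = (4πε₀)²ℏ³/(m_e e⁴) = 2.40 × 10⁻¹⁷ s.
2.94 × 10⁻³ / 2.40 × 10⁻¹⁷ = 1.23 × 10¹⁴

1.23 × 10¹⁴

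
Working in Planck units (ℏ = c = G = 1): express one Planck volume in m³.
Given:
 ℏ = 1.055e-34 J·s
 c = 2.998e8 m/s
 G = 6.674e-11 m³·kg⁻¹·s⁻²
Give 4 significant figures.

Dimensional analysis gives V_P = (ℏG/c³)^(3/2).
  = √(1.784e-209)
  = 4.224e-105 m³

4.224e-105 m³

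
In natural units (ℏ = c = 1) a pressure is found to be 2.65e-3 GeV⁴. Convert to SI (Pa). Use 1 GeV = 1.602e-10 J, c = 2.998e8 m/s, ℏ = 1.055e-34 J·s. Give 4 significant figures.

5.516e34 Pa

Pressure is [E]/[L]³ = [E]⁴/(ℏc)³.
1 GeV⁴ → 1/(ℏc)³ × (1 GeV in J)⁴ = 2.082e37 Pa.
Result: 2.65e-3 × 2.082e37 = 5.516e34 Pa.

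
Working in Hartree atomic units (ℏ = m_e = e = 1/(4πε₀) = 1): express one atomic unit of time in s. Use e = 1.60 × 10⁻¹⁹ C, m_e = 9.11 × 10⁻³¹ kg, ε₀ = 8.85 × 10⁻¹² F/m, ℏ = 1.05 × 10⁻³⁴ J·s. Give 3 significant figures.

From ℏ = m_e = e = 1/(4πε₀) = 1 the time scale is τ_au = (4πε₀)²ℏ³/(m_e e⁴).
E_h = 4.38 × 10⁻¹⁸ J
ℏ/E_h = 2.40 × 10⁻¹⁷ s

2.40 × 10⁻¹⁷ s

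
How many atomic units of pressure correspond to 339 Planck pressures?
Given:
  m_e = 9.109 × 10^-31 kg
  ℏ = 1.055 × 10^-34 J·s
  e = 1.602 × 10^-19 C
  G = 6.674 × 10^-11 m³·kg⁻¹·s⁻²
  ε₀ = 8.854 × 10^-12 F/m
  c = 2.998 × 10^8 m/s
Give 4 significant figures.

5.361 × 10^102

Planck pressure: p_P = c⁷/(ℏG²) = 4.632 × 10^113 Pa
atomic unit of pressure: P_au = E_h/a₀³ = m_e⁴e¹⁰/((4πε₀)⁵ℏ⁸) = 2.929 × 10^13 Pa
339 × 4.632 × 10^113 / 2.929 × 10^13 = 5.361 × 10^102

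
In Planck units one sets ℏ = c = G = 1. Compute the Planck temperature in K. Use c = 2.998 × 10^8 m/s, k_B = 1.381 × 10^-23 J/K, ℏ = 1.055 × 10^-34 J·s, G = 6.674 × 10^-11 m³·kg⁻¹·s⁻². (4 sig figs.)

T_P = √(ℏc⁵/G) / k_B
  = √(3.828 × 10^18) × 7.241 × 10^22
  = 1.417 × 10^32 K

1.417 × 10^32 K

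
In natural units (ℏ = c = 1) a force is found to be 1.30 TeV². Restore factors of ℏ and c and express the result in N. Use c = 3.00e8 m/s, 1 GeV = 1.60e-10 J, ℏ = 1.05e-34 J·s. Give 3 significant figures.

Force is [E]/[L] = [E]²/(ℏc); restore (ℏc)⁻¹.
1 GeV² → 1/(ℏc) × (1 GeV in J)² = 8.13e5 N.
Convert the energy scale: 1.30 TeV² = 1.30e6 GeV².
Result: 1.30e6 × 8.13e5 = 1.06e12 N.

1.06e12 N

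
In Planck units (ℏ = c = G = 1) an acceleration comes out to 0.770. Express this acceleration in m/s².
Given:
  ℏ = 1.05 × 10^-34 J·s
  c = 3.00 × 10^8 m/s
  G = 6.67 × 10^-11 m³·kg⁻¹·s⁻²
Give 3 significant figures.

4.30 × 10^51 m/s²

One Planck acceleration: a_P = √(c⁷/(ℏG)) = 5.59 × 10^51 m/s².
0.770 × 5.59 × 10^51 m/s² = 4.30 × 10^51 m/s²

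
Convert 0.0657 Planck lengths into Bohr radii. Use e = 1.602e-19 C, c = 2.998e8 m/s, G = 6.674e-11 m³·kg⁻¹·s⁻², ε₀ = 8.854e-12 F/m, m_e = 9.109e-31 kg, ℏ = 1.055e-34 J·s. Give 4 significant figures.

2.005e-26

Planck length: ℓ_P = √(ℏG/c³) = 1.616e-35 m
Bohr radius: a₀ = 4πε₀ℏ²/(m_e e²) = 5.297e-11 m
0.0657 × 1.616e-35 / 5.297e-11 = 2.005e-26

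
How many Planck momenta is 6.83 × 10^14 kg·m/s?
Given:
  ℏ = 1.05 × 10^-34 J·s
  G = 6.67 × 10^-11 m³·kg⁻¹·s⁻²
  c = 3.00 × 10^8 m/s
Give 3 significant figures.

Planck momentum: p_P = √(ℏc³/G) = 6.52 kg·m/s.
6.83 × 10^14 / 6.52 = 1.05 × 10^14

1.05 × 10^14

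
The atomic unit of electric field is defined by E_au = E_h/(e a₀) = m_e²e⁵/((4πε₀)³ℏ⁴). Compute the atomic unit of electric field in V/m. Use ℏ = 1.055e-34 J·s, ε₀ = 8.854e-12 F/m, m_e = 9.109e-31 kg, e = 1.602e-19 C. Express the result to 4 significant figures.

5.131e11 V/m

E_au = E_h/(e a₀) = m_e²e⁵/((4πε₀)³ℏ⁴)
E_h = 4.354e-18 J
a₀ = 5.297e-11 m
E_h/(e·a₀) = 5.131e11 V/m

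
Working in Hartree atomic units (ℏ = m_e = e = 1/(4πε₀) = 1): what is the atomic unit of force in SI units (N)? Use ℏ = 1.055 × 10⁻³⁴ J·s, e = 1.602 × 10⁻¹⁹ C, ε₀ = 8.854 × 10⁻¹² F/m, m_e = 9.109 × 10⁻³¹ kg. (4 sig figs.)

8.220 × 10⁻⁸ N

The unique combination of the constants set to 1 with dimensions of force is F_au = E_h/a₀ = m_e²e⁶/((4πε₀)³ℏ⁴).
E_h = 4.354 × 10⁻¹⁸ J
a₀ = 5.297 × 10⁻¹¹ m
E_h/a₀ = 8.220 × 10⁻⁸ N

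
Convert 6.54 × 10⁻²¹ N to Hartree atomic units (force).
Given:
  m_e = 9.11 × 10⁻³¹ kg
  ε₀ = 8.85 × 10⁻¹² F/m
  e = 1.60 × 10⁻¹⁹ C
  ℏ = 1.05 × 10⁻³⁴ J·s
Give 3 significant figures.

atomic unit of force: F_au = E_h/a₀ = m_e²e⁶/((4πε₀)³ℏ⁴) = 8.33 × 10⁻⁸ N.
6.54 × 10⁻²¹ / 8.33 × 10⁻⁸ = 7.85 × 10⁻¹⁴

7.85 × 10⁻¹⁴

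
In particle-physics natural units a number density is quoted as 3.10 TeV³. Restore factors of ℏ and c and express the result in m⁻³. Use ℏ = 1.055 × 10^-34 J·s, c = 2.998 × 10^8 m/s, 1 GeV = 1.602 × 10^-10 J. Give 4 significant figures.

Number density is [L]⁻³ = [E]³/(ℏc)³.
1 GeV³ → 1/(ℏc)³ × (1 GeV in J)³ = 1.299 × 10^47 m⁻³.
Convert the energy scale: 3.10 TeV³ = 3.10 × 10^9 GeV³.
Result: 3.10 × 10^9 × 1.299 × 10^47 = 4.028 × 10^56 m⁻³.

4.028 × 10^56 m⁻³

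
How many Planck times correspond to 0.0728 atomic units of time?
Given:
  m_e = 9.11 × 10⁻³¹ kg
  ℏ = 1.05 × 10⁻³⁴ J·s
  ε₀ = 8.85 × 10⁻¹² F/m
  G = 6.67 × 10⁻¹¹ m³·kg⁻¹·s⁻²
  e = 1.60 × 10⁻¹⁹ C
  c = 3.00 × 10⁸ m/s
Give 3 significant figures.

3.25 × 10²⁵

atomic unit of time: τ_au = (4πε₀)²ℏ³/(m_e e⁴) = 2.40 × 10⁻¹⁷ s
Planck time: t_P = √(ℏG/c⁵) = 5.37 × 10⁻⁴⁴ s
0.0728 × 2.40 × 10⁻¹⁷ / 5.37 × 10⁻⁴⁴ = 3.25 × 10²⁵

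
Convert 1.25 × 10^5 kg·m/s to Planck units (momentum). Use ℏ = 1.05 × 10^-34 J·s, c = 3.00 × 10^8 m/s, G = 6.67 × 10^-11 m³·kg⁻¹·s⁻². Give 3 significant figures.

Planck momentum: p_P = √(ℏc³/G) = 6.52 kg·m/s.
1.25 × 10^5 / 6.52 = 1.92 × 10^4

1.92 × 10^4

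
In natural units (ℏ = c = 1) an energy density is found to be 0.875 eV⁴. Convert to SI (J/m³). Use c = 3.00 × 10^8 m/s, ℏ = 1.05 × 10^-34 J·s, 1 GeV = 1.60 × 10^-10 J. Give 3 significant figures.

[E]/[L]³ = [E]⁴/(ℏc)³; restore (ℏc)⁻³.
1 GeV⁴ → 1/(ℏc)³ × (1 GeV in J)⁴ = 2.10 × 10^37 J/m³.
Convert the energy scale: 0.875 eV⁴ = 8.75 × 10^-37 GeV⁴.
Result: 8.75 × 10^-37 × 2.10 × 10^37 = 18.3 J/m³.

18.3 J/m³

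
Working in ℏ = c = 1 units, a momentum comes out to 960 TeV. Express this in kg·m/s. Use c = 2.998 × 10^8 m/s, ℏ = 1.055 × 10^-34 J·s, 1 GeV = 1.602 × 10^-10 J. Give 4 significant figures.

5.130 × 10^-13 kg·m/s

Momentum is [E]/c; divide by c.
1 GeV → 1/c × (1 GeV in J) = 5.344 × 10^-19 kg·m/s.
Convert the energy scale: 960 TeV = 9.60 × 10^5 GeV.
Result: 9.60 × 10^5 × 5.344 × 10^-19 = 5.130 × 10^-13 kg·m/s.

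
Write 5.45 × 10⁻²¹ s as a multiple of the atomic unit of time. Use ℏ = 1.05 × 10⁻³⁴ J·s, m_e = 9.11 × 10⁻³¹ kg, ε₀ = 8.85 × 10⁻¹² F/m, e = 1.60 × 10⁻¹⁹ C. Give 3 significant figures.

2.27 × 10⁻⁴

atomic unit of time: τ_au = (4πε₀)²ℏ³/(m_e e⁴) = 2.40 × 10⁻¹⁷ s.
5.45 × 10⁻²¹ / 2.40 × 10⁻¹⁷ = 2.27 × 10⁻⁴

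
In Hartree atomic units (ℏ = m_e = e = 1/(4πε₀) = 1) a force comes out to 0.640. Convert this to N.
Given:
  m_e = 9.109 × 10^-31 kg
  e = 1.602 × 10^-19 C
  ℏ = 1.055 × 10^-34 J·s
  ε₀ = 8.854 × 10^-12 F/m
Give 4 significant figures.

One atomic unit of force: F_au = E_h/a₀ = m_e²e⁶/((4πε₀)³ℏ⁴) = 8.220 × 10^-8 N.
0.640 × 8.220 × 10^-8 N = 5.261 × 10^-8 N

5.261 × 10^-8 N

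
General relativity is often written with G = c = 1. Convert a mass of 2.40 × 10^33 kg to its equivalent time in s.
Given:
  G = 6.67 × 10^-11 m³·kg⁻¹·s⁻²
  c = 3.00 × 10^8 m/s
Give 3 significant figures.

Mass → time via G/c³.
2.40 × 10^33 kg × (G/c³) = 5.93 × 10^-3 s

5.93 × 10^-3 s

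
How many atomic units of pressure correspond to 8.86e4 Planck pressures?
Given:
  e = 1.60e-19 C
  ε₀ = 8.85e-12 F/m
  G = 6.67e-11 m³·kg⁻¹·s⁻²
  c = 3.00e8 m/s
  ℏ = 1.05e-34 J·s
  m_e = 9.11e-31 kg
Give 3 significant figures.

1.38e105

Planck pressure: p_P = c⁷/(ℏG²) = 4.68e113 Pa
atomic unit of pressure: P_au = E_h/a₀³ = m_e⁴e¹⁰/((4πε₀)⁵ℏ⁸) = 3.01e13 Pa
8.86e4 × 4.68e113 / 3.01e13 = 1.38e105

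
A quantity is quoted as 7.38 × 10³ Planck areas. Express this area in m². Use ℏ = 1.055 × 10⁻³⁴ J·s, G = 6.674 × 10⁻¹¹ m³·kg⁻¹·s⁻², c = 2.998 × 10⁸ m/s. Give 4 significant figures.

1.928 × 10⁻⁶⁶ m²

One Planck area: A_P = ℏG/c³ = 2.613 × 10⁻⁷⁰ m².
7.38 × 10³ × 2.613 × 10⁻⁷⁰ m² = 1.928 × 10⁻⁶⁶ m²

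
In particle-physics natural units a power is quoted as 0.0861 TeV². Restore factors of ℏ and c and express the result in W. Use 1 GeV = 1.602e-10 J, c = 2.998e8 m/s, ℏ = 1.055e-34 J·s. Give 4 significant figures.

Power is [E]/[T] = [E]²/ℏ.
1 GeV² → 1/ℏ × (1 GeV in J)² = 2.433e14 W.
Convert the energy scale: 0.0861 TeV² = 8.61e4 GeV².
Result: 8.61e4 × 2.433e14 = 2.094e19 W.

2.094e19 W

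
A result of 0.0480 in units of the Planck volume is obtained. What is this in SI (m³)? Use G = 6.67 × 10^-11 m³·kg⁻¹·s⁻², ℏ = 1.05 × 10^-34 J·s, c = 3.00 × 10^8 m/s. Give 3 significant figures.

2.01 × 10^-106 m³

One Planck volume: V_P = (ℏG/c³)^(3/2) = 4.18 × 10^-105 m³.
0.0480 × 4.18 × 10^-105 m³ = 2.01 × 10^-106 m³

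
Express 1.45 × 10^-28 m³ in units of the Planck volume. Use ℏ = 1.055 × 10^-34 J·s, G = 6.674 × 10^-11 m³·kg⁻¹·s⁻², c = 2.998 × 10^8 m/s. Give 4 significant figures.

Planck volume: V_P = (ℏG/c³)^(3/2) = 4.224 × 10^-105 m³.
1.45 × 10^-28 / 4.224 × 10^-105 = 3.433 × 10^76

3.433 × 10^76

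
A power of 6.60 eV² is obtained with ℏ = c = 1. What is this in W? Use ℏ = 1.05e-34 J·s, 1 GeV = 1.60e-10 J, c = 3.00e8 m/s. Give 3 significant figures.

Power is [E]/[T] = [E]²/ℏ.
1 GeV² → 1/ℏ × (1 GeV in J)² = 2.44e14 W.
Convert the energy scale: 6.60 eV² = 6.60e-18 GeV².
Result: 6.60e-18 × 2.44e14 = 1.61e-3 W.

1.61e-3 W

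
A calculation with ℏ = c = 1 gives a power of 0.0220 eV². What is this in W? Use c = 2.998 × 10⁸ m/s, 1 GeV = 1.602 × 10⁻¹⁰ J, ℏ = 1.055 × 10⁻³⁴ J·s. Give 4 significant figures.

Power is [E]/[T] = [E]²/ℏ.
1 GeV² → 1/ℏ × (1 GeV in J)² = 2.433 × 10¹⁴ W.
Convert the energy scale: 0.0220 eV² = 2.20 × 10⁻²⁰ GeV².
Result: 2.20 × 10⁻²⁰ × 2.433 × 10¹⁴ = 5.352 × 10⁻⁶ W.

5.352 × 10⁻⁶ W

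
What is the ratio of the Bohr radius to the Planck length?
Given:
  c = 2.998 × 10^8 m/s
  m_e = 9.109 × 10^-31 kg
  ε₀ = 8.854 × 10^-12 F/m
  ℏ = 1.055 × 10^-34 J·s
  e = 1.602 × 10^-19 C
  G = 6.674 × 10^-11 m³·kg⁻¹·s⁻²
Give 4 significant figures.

3.277 × 10^24

Bohr radius: a₀ = 4πε₀ℏ²/(m_e e²) = 5.297 × 10^-11 m
Planck length: ℓ_P = √(ℏG/c³) = 1.616 × 10^-35 m
ratio = 5.297 × 10^-11 / 1.616 × 10^-35 = 3.277 × 10^24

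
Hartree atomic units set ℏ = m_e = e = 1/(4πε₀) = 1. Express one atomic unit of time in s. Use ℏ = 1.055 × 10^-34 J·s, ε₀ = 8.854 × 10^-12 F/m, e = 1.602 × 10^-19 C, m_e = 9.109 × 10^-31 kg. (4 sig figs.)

2.423 × 10^-17 s

Dimensional analysis gives τ_au = (4πε₀)²ℏ³/(m_e e⁴).
E_h = 4.354 × 10^-18 J
ℏ/E_h = 2.423 × 10^-17 s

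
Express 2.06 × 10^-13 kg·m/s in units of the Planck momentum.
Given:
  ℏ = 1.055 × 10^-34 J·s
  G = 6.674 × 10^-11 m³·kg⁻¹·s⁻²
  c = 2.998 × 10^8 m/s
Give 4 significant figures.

3.156 × 10^-14

Planck momentum: p_P = √(ℏc³/G) = 6.527 kg·m/s.
2.06 × 10^-13 / 6.527 = 3.156 × 10^-14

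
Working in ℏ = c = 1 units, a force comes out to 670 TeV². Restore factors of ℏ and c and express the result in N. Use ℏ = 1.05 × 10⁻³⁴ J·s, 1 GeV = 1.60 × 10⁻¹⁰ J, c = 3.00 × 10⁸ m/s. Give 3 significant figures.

Force is [E]/[L] = [E]²/(ℏc); restore (ℏc)⁻¹.
1 GeV² → 1/(ℏc) × (1 GeV in J)² = 8.13 × 10⁵ N.
Convert the energy scale: 670 TeV² = 6.70 × 10⁸ GeV².
Result: 6.70 × 10⁸ × 8.13 × 10⁵ = 5.45 × 10¹⁴ N.

5.45 × 10¹⁴ N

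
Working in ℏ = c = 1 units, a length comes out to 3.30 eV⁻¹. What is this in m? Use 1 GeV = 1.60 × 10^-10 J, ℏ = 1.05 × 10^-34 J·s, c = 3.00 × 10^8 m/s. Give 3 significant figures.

6.50 × 10^-7 m

A length is [E]⁻¹ in ℏ=c=1; restore one factor of ℏc.
1 GeV⁻¹ → ℏc × (1 GeV in J)⁻¹ = 1.97 × 10^-16 m.
Convert the energy scale: 3.30 eV⁻¹ = 3.30 × 10^9 GeV⁻¹.
Result: 3.30 × 10^9 × 1.97 × 10^-16 = 6.50 × 10^-7 m.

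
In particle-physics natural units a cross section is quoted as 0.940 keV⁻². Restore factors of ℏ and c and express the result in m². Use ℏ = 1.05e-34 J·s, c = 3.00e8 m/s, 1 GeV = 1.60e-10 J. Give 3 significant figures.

Area is [L]² = [E]⁻²·(ℏc)²; restore (ℏc)².
1 GeV⁻² → (ℏc)² × (1 GeV in J)⁻² = 3.88e-32 m².
Convert the energy scale: 0.940 keV⁻² = 9.40e11 GeV⁻².
Result: 9.40e11 × 3.88e-32 = 3.64e-20 m².

3.64e-20 m²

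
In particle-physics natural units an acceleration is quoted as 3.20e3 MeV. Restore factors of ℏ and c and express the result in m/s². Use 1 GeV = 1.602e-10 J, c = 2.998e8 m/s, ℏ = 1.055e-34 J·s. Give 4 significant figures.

Acceleration is [L]/[T]² = c·[E]/ℏ.
1 GeV → c/ℏ × (1 GeV in J) = 4.552e32 m/s².
Convert the energy scale: 3.20e3 MeV = 3.20 GeV.
Result: 3.20 × 4.552e32 = 1.457e33 m/s².

1.457e33 m/s²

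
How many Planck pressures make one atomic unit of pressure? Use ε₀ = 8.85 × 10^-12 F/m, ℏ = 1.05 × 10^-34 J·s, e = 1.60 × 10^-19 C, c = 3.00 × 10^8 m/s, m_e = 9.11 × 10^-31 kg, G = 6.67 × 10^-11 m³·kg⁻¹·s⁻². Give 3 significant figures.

atomic unit of pressure: P_au = E_h/a₀³ = m_e⁴e¹⁰/((4πε₀)⁵ℏ⁸) = 3.01 × 10^13 Pa
Planck pressure: p_P = c⁷/(ℏG²) = 4.68 × 10^113 Pa
ratio = 3.01 × 10^13 / 4.68 × 10^113 = 6.44 × 10^-101

6.44 × 10^-101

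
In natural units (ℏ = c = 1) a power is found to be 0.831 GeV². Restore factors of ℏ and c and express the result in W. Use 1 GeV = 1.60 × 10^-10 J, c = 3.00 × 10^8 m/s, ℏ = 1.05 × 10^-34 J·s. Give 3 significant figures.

Power is [E]/[T] = [E]²/ℏ.
1 GeV² → 1/ℏ × (1 GeV in J)² = 2.44 × 10^14 W.
Result: 0.831 × 2.44 × 10^14 = 2.03 × 10^14 W.

2.03 × 10^14 W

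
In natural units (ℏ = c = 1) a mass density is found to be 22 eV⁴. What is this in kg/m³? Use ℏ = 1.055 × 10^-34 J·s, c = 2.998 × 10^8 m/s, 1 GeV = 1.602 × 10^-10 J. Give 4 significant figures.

5.095 × 10^-15 kg/m³

Mass density is [E]/(c²[L]³) = [E]⁴/(ℏ³c⁵).
1 GeV⁴ → 1/(ℏ³c⁵) × (1 GeV in J)⁴ = 2.316 × 10^20 kg/m³.
Convert the energy scale: 22 eV⁴ = 2.20 × 10^-35 GeV⁴.
Result: 2.20 × 10^-35 × 2.316 × 10^20 = 5.095 × 10^-15 kg/m³.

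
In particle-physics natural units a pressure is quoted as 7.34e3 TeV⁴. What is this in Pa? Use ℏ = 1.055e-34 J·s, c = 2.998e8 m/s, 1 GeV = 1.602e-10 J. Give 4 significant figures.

Pressure is [E]/[L]³ = [E]⁴/(ℏc)³.
1 GeV⁴ → 1/(ℏc)³ × (1 GeV in J)⁴ = 2.082e37 Pa.
Convert the energy scale: 7.34e3 TeV⁴ = 7.34e15 GeV⁴.
Result: 7.34e15 × 2.082e37 = 1.528e53 Pa.

1.528e53 Pa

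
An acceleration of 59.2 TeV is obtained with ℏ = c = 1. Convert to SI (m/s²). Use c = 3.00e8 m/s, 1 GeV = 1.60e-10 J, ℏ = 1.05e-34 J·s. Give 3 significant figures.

Acceleration is [L]/[T]² = c·[E]/ℏ.
1 GeV → c/ℏ × (1 GeV in J) = 4.57e32 m/s².
Convert the energy scale: 59.2 TeV = 5.92e4 GeV.
Result: 5.92e4 × 4.57e32 = 2.71e37 m/s².

2.71e37 m/s²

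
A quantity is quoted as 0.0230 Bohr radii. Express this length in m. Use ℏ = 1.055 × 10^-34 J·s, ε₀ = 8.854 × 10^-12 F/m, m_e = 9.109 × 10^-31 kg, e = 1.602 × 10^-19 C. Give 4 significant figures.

One Bohr radius: a₀ = 4πε₀ℏ²/(m_e e²) = 5.297 × 10^-11 m.
0.0230 × 5.297 × 10^-11 m = 1.218 × 10^-12 m

1.218 × 10^-12 m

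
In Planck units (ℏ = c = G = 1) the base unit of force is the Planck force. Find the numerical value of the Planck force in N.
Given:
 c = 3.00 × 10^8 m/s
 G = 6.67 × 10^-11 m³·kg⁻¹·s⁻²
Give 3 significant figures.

F_P = c⁴/G
  = 8.10 × 10^33 / 6.67 × 10^-11
  = 1.21 × 10^44 N

1.21 × 10^44 N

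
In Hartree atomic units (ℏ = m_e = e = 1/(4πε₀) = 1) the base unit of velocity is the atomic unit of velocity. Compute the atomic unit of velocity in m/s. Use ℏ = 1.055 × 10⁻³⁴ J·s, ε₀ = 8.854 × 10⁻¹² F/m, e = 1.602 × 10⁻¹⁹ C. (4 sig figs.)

v_au = e²/(4πε₀ℏ)
  = 2.566 × 10⁻³⁸ / 1.174 × 10⁻⁴⁴
  = 2.186 × 10⁶ m/s

2.186 × 10⁶ m/s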